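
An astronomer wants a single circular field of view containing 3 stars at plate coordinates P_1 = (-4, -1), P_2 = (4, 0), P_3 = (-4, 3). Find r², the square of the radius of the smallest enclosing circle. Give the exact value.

Side lengths²: P_1P_2² = 65, P_1P_3² = 16, P_2P_3² = 73.
Since P_2P_3² = 73 < 65 + 16 = 81, the triangle is acute, so the smallest enclosing circle is the circumcircle.
Circumcentre = (-0.1875, 1), r² = 18.53515625.

18.53515625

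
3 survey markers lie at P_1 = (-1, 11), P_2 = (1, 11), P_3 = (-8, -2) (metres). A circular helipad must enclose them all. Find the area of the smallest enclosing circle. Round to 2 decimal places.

Side lengths²: P_1P_2² = 4, P_1P_3² = 218, P_2P_3² = 250.
Since P_2P_3² = 250 ≥ 218 + 4 = 222, the angle opposite P_2P_3 is not acute, so the smallest enclosing circle has P_2P_3 as diameter.
Centre = midpoint of P_2P_3 = (-3.5, 4.5), r² = 250/4 = 62.5.
Area = π·r² = π·62.5 ≈ 196.35.

196.35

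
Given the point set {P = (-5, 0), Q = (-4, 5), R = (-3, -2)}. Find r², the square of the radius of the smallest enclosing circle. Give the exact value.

Side lengths²: PQ² = 26, PR² = 8, QR² = 50.
Since QR² = 50 ≥ 26 + 8 = 34, the angle opposite QR is not acute, so the smallest enclosing circle has QR as diameter.
Centre = midpoint of QR = (-3.5, 1.5), r² = 50/4 = 12.5.

12.5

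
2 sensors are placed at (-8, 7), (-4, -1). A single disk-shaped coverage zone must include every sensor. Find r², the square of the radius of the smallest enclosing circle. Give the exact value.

20

The smallest circle enclosing two points has them as diameter endpoints.
Centre = midpoint = (-6, 3); r² = |(-8, 7)−(-4, -1)|²/4 = 80/4 = 20.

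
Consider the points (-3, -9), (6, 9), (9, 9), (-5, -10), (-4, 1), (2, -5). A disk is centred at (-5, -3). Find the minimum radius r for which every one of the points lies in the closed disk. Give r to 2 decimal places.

18.44

The required radius is the distance from (-5, -3) to the farthest point.
Squared distances: 40, 265, 340, 49, 17, 53.
Maximum is 340, attained at (9, 9).
r = √340 ≈ 18.44.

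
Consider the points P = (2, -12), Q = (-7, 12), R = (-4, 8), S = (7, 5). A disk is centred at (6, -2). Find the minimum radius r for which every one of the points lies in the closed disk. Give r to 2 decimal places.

19.10

The required radius is the distance from (6, -2) to the farthest point.
Squared distances: 116, 365, 200, 50.
Maximum is 365, attained at Q.
r = √365 ≈ 19.10.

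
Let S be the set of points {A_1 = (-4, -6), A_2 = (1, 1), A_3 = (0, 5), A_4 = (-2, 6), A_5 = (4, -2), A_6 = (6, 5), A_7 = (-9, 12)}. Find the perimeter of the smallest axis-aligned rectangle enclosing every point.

66

Width = max x − min x = 6 − (-9) = 15.
Height = max y − min y = 12 − (-6) = 18.
Perimeter = 2(15 + 18) = 66.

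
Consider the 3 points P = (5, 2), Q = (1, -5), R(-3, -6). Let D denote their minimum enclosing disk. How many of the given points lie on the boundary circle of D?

Side lengths²: PQ² = 65, PR² = 128, QR² = 17.
Since PR² = 128 ≥ 65 + 17 = 82, the angle opposite PR is not acute, so the smallest enclosing circle has PR as diameter.
Centre = midpoint of PR = (1, -2), r² = 128/4 = 32.
The points at distance exactly r from the centre are P, R — 2 points.

2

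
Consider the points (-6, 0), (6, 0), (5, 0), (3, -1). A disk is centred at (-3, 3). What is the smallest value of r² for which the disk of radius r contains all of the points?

90

The required radius is the distance from (-3, 3) to the farthest point.
Squared distances: 18, 90, 73, 52.
Maximum is 90, attained at (6, 0).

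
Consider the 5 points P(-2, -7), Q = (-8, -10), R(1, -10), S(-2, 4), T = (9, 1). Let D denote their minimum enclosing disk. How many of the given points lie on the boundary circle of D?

By Welzl's lemma the MEC is supported by two points (diametrically opposite) or three points (on a circumcircle).
The farthest pair is Q–T with squared distance 410. The circle on this segment as diameter has centre (0.5, -4.5) and r² = 410/4 = 102.5.
Check P: distance² to centre = 12.5 ≤ 102.5, so it lies inside.
All remaining points lie in this disk, and no smaller disk contains both endpoints, so this is the minimum enclosing circle.
The points at distance exactly r from the centre are Q, T — 2 points.

2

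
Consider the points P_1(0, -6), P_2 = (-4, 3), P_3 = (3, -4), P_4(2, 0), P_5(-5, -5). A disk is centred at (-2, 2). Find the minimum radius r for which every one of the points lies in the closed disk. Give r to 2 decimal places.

8.25

The required radius is the distance from (-2, 2) to the farthest point.
Squared distances: 68, 5, 61, 20, 58.
Maximum is 68, attained at P_1.
r = √68 ≈ 8.25.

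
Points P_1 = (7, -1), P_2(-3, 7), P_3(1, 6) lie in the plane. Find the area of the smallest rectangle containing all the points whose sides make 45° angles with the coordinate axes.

27

In coordinates u = x + y, v = x − y the rectangle is axis-aligned; the map (x,y)→(u,v) scales areas by 2.
u-values: 6, 4, 7; range = 7 − 4 = 3.
v-values: 8, -10, -5; range = 8 − (-10) = 18.
Area = (3 × 18) / 2 = 27.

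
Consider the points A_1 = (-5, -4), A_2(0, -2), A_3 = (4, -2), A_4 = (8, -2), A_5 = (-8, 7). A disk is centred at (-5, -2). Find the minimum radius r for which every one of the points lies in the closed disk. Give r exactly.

The required radius is the distance from (-5, -2) to the farthest point.
Squared distances: 4, 25, 81, 169, 90.
Maximum is 169, attained at A_4.
r = √169 = 13.

13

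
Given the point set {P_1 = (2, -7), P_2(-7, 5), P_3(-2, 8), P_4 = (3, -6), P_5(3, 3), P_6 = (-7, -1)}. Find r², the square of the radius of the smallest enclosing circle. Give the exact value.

102425/1682

A smallest enclosing disk is always determined by at most three of the input points on its boundary.
The minimum enclosing circle is determined by three boundary points: P_1, P_2, P_3.
Their circumcentre is (-45/58, 17/58) with r² = 102425/1682.
The farthest remaining point P_4 is at distance² 90593/1682 ≤ 102425/1682.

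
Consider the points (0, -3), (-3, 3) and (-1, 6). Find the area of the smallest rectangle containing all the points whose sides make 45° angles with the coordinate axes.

40

In coordinates u = x + y, v = x − y the rectangle is axis-aligned; the map (x,y)→(u,v) scales areas by 2.
u-values: -3, 0, 5; range = 5 − (-3) = 8.
v-values: 3, -6, -7; range = 3 − (-7) = 10.
Area = (8 × 10) / 2 = 40.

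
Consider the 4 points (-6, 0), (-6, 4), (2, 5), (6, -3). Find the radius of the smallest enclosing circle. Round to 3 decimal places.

6.946

The minimum enclosing circle of a finite set is fixed by two of the points (as a diameter) or three (as a circumcircle).
The farthest pair is (-6, 4)–(6, -3) with squared distance 193. The circle on this segment as diameter has centre (0, 0.5) and r² = 193/4 = 48.25.
Check (-6, 0): distance² to centre = 36.25 ≤ 48.25, so it lies inside.
All remaining points lie in this disk, and no smaller disk contains both endpoints, so this is the minimum enclosing circle.
r = √(48.25) ≈ 6.946.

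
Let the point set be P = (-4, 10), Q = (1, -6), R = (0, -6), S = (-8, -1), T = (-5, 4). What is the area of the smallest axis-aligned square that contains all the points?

256

The bounding box has width 9 and height 16.
An axis-aligned square enclosing the set must have side ≥ max(width, height).
So the minimum side is max(9, 16) = 16.
Area = 16² = 256.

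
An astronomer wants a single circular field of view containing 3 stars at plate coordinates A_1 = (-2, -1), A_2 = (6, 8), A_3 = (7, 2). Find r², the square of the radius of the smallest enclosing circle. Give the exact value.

36.25

Side lengths²: A_1A_2² = 145, A_1A_3² = 90, A_2A_3² = 37.
Since A_1A_2² = 145 ≥ 90 + 37 = 127, the angle opposite A_1A_2 is not acute, so the smallest enclosing circle has A_1A_2 as diameter.
Centre = midpoint of A_1A_2 = (2, 3.5), r² = 145/4 = 36.25.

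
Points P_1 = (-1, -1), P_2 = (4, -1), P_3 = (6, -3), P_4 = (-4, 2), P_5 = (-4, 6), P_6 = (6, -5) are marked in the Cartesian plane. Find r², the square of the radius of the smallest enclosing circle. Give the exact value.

55.25

The minimum enclosing circle of a finite set is fixed by two of the points (as a diameter) or three (as a circumcircle).
The farthest pair is P_5–P_6 with squared distance 221. The circle on this segment as diameter has centre (1, 0.5) and r² = 221/4 = 55.25.
Check P_1: distance² to centre = 6.25 ≤ 55.25, so it lies inside.
All remaining points lie in this disk, and no smaller disk contains both endpoints, so this is the minimum enclosing circle.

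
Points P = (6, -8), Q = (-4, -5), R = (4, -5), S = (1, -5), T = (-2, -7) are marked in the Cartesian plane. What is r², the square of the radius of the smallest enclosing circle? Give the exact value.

By Welzl's lemma the MEC is supported by two points (diametrically opposite) or three points (on a circumcircle).
The farthest pair is P–Q with squared distance 109. The circle on this segment as diameter has centre (1, -6.5) and r² = 109/4 = 27.25.
Check R: distance² to centre = 11.25 ≤ 27.25, so it lies inside.
All remaining points lie in this disk, and no smaller disk contains both endpoints, so this is the minimum enclosing circle.

27.25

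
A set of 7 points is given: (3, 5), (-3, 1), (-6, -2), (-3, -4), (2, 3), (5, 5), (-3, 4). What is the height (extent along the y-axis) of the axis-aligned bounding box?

max y = 5, min y = -4, so height = 9.

9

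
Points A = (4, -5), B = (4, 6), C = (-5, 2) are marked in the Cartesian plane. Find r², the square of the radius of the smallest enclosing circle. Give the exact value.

6305/162

Side lengths²: AB² = 121, AC² = 130, BC² = 97.
Since AC² = 130 < 121 + 97 = 218, the triangle is acute, so the smallest enclosing circle is the circumcircle.
Circumcentre = (19/18, 0.5), r² = 6305/162.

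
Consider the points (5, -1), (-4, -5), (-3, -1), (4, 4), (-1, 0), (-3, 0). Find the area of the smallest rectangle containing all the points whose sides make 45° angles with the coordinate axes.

76.5

In coordinates u = x + y, v = x − y the rectangle is axis-aligned; the map (x,y)→(u,v) scales areas by 2.
u-values: 4, -9, -4, 8, -1, -3; range = 8 − (-9) = 17.
v-values: 6, 1, -2, 0, -1, -3; range = 6 − (-3) = 9.
Area = (17 × 9) / 2 = 76.5.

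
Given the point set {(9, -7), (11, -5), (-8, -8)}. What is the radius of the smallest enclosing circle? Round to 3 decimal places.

9.618

Call the three points A, B, C in the order given.
Side lengths²: AB² = 8, AC² = 290, BC² = 370.
Since BC² = 370 ≥ 290 + 8 = 298, the angle opposite BC is not acute, so the smallest enclosing circle has BC as diameter.
Centre = midpoint of BC = (1.5, -6.5), r² = 370/4 = 92.5.
r = √(92.5) ≈ 9.618.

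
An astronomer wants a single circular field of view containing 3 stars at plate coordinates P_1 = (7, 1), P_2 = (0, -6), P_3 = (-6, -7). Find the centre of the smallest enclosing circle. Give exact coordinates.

Side lengths²: P_1P_2² = 98, P_1P_3² = 233, P_2P_3² = 37.
Since P_1P_3² = 233 ≥ 98 + 37 = 135, the angle opposite P_1P_3 is not acute, so the smallest enclosing circle has P_1P_3 as diameter.
Centre = midpoint of P_1P_3 = (0.5, -3), r² = 233/4 = 58.25.
Centre = (0.5, -3).

(0.5, -3)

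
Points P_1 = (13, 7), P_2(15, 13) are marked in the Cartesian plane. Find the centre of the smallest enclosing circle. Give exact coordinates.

(14, 10)

The smallest circle enclosing two points has them as diameter endpoints.
Centre = midpoint = (14, 10); r² = |P_1P_2|²/4 = 40/4 = 10.
Centre = (14, 10).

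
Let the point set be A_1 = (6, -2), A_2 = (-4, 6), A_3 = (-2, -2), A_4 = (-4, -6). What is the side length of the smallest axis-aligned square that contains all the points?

The bounding box has width 10 and height 12.
An axis-aligned square enclosing the set must have side ≥ max(width, height).
So the minimum side is max(10, 12) = 12.

12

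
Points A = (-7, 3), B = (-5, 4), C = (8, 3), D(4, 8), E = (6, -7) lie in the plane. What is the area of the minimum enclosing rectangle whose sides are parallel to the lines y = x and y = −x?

184

In coordinates u = x + y, v = x − y the rectangle is axis-aligned; the map (x,y)→(u,v) scales areas by 2.
u-values: -4, -1, 11, 12, -1; range = 12 − (-4) = 16.
v-values: -10, -9, 5, -4, 13; range = 13 − (-10) = 23.
Area = (16 × 23) / 2 = 184.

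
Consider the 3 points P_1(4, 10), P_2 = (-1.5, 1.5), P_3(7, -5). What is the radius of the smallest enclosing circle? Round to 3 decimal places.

Side lengths²: P_1P_2² = 102.5, P_1P_3² = 234, P_2P_3² = 114.5.
Since P_1P_3² = 234 ≥ 114.5 + 102.5 = 217, the angle opposite P_1P_3 is not acute, so the smallest enclosing circle has P_1P_3 as diameter.
Centre = midpoint of P_1P_3 = (5.5, 2.5), r² = 234/4 = 58.5.
r = √(58.5) ≈ 7.649.

7.649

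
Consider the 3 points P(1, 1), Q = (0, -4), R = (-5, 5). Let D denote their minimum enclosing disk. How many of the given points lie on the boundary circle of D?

2

Side lengths²: PQ² = 26, PR² = 52, QR² = 106.
Since QR² = 106 ≥ 52 + 26 = 78, the angle opposite QR is not acute, so the smallest enclosing circle has QR as diameter.
Centre = midpoint of QR = (-2.5, 0.5), r² = 106/4 = 26.5.
The points at distance exactly r from the centre are Q, R — 2 points.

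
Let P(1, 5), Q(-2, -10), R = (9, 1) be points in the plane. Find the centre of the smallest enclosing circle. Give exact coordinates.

Side lengths²: PQ² = 234, PR² = 80, QR² = 242.
Since QR² = 242 < 234 + 80 = 314, the triangle is acute, so the smallest enclosing circle is the circumcircle.
Circumcentre = (2, -3), r² = 65.
Centre = (2, -3).

(2, -3)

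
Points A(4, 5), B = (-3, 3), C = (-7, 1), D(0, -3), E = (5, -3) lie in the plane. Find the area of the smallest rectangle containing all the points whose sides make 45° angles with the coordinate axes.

In coordinates u = x + y, v = x − y the rectangle is axis-aligned; the map (x,y)→(u,v) scales areas by 2.
u-values: 9, 0, -6, -3, 2; range = 9 − (-6) = 15.
v-values: -1, -6, -8, 3, 8; range = 8 − (-8) = 16.
Area = (15 × 16) / 2 = 120.

120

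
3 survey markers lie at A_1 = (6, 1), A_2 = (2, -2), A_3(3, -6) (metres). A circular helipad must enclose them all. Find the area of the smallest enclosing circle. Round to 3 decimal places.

Side lengths²: A_1A_2² = 25, A_1A_3² = 58, A_2A_3² = 17.
Since A_1A_3² = 58 ≥ 25 + 17 = 42, the angle opposite A_1A_3 is not acute, so the smallest enclosing circle has A_1A_3 as diameter.
Centre = midpoint of A_1A_3 = (4.5, -2.5), r² = 58/4 = 14.5.
Area = π·r² = π·14.5 ≈ 45.553.

45.553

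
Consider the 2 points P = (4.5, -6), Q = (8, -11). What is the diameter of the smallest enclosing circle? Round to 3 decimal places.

6.103

The smallest circle enclosing two points has them as diameter endpoints.
Centre = midpoint = (6.25, -8.5); r² = |PQ|²/4 = 37.25/4 = 9.3125.
Diameter = 2r = 2√(9.3125) ≈ 6.103.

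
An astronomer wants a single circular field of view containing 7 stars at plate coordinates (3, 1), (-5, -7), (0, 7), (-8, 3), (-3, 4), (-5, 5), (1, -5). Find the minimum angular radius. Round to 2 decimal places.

7.43

By Welzl's lemma the MEC is supported by two points (diametrically opposite) or three points (on a circumcircle).
The farthest pair is (-5, -7)–(0, 7) with squared distance 221. The circle on this segment as diameter has centre (-2.5, 0) and r² = 221/4 = 55.25.
Check (3, 1): distance² to centre = 31.25 ≤ 55.25, so it lies inside.
All remaining points lie in this disk, and no smaller disk contains both endpoints, so this is the minimum enclosing circle.
r = √(55.25) ≈ 7.43.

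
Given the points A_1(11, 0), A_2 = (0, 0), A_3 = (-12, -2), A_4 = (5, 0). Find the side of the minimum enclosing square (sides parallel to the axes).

23

The bounding box has width 23 and height 2.
An axis-aligned square enclosing the set must have side ≥ max(width, height).
So the minimum side is max(23, 2) = 23.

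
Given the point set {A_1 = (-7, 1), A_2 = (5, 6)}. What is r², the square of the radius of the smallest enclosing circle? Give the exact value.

42.25

The smallest circle enclosing two points has them as diameter endpoints.
Centre = midpoint = (-1, 3.5); r² = |A_1A_2|²/4 = 169/4 = 42.25.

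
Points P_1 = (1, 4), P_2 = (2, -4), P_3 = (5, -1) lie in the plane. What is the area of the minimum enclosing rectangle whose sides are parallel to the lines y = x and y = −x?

31.5

In coordinates u = x + y, v = x − y the rectangle is axis-aligned; the map (x,y)→(u,v) scales areas by 2.
u-values: 5, -2, 4; range = 5 − (-2) = 7.
v-values: -3, 6, 6; range = 6 − (-3) = 9.
Area = (7 × 9) / 2 = 31.5.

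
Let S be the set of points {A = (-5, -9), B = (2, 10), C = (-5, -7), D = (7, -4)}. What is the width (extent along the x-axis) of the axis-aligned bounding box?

12

max x = 7, min x = -5, so width = 12.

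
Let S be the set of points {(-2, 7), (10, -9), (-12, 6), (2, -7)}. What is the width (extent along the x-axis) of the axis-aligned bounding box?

max x = 10, min x = -12, so width = 22.

22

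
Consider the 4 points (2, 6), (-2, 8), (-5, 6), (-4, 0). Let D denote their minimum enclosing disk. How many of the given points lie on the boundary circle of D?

A smallest enclosing disk is always determined by at most three of the input points on its boundary.
The minimum enclosing circle is determined by three boundary points: (2, 6), (-2, 8), (-4, 0).
Their circumcentre is (-5/3, 11/3) with r² = 170/9.
The farthest remaining point (-5, 6) is at distance² 149/9 ≤ 170/9.
The points at distance exactly r from the centre are (2, 6), (-2, 8), (-4, 0) — 3 points.

3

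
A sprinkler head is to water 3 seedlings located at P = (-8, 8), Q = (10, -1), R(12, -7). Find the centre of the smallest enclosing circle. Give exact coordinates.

Side lengths²: PQ² = 405, PR² = 625, QR² = 40.
Since PR² = 625 ≥ 405 + 40 = 445, the angle opposite PR is not acute, so the smallest enclosing circle has PR as diameter.
Centre = midpoint of PR = (2, 0.5), r² = 625/4 = 156.25.
Centre = (2, 0.5).

(2, 0.5)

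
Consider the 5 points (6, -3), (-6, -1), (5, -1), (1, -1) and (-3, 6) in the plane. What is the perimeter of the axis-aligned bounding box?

42

Width = max x − min x = 6 − (-6) = 12.
Height = max y − min y = 6 − (-3) = 9.
Perimeter = 2(12 + 9) = 42.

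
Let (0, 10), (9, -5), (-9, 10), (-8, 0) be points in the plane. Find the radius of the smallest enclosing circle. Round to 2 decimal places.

11.72

The farthest pair is (9, -5)–(-9, 10) with squared distance 549. The circle on this segment as diameter has centre (0, 2.5) and r² = 549/4 = 137.25.
Check (0, 10): distance² to centre = 56.25 ≤ 137.25, so it lies inside.
All remaining points lie in this disk, and no smaller disk contains both endpoints, so this is the minimum enclosing circle.
r = √(137.25) ≈ 11.72.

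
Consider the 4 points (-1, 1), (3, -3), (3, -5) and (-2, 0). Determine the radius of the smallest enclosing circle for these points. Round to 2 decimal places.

3.61

The minimum enclosing circle of a finite set is fixed by two of the points (as a diameter) or three (as a circumcircle).
The farthest pair is (-1, 1)–(3, -5) with squared distance 52. The circle on this segment as diameter has centre (1, -2) and r² = 52/4 = 13.
Check (3, -3): distance² to centre = 5 ≤ 13, so it lies inside.
All remaining points lie in this disk, and no smaller disk contains both endpoints, so this is the minimum enclosing circle.
r = √13 ≈ 3.61.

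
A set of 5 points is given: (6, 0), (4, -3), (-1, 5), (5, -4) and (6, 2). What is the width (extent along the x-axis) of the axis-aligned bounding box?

max x = 6, min x = -1, so width = 7.

7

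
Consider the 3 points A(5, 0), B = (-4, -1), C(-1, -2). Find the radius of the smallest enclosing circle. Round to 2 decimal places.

4.53

Side lengths²: AB² = 82, AC² = 40, BC² = 10.
Since AB² = 82 ≥ 40 + 10 = 50, the angle opposite AB is not acute, so the smallest enclosing circle has AB as diameter.
Centre = midpoint of AB = (0.5, -0.5), r² = 82/4 = 20.5.
r = √(20.5) ≈ 4.53.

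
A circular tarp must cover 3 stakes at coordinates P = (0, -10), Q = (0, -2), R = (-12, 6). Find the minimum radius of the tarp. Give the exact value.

10

Side lengths²: PQ² = 64, PR² = 400, QR² = 208.
Since PR² = 400 ≥ 208 + 64 = 272, the angle opposite PR is not acute, so the smallest enclosing circle has PR as diameter.
Centre = midpoint of PR = (-6, -2), r² = 400/4 = 100.
r = √100 = 10.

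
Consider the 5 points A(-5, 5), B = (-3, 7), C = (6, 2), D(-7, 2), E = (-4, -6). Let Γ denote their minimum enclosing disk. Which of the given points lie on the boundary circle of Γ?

By Welzl's lemma the MEC is supported by two points (diametrically opposite) or three points (on a circumcircle).
The minimum enclosing circle is determined by three boundary points: B, C, E.
Their circumcentre is (-51/61, 18/61) with r² = 184705/3721.
The farthest remaining point D is at distance² 152192/3721 ≤ 184705/3721.
The points at distance exactly r from the centre are B, C, E — 3 points.

B, C, E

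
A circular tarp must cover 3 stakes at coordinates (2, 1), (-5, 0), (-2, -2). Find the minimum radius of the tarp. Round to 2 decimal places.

3.54

Call the three points A, B, C in the order given.
Side lengths²: AB² = 50, AC² = 25, BC² = 13.
Since AB² = 50 ≥ 25 + 13 = 38, the angle opposite AB is not acute, so the smallest enclosing circle has AB as diameter.
Centre = midpoint of AB = (-1.5, 0.5), r² = 50/4 = 12.5.
r = √(12.5) ≈ 3.54.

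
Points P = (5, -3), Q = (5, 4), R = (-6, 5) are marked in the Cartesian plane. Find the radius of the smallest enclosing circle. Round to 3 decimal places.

Side lengths²: PQ² = 49, PR² = 185, QR² = 122.
Since PR² = 185 ≥ 122 + 49 = 171, the angle opposite PR is not acute, so the smallest enclosing circle has PR as diameter.
Centre = midpoint of PR = (-0.5, 1), r² = 185/4 = 46.25.
r = √(46.25) ≈ 6.801.

6.801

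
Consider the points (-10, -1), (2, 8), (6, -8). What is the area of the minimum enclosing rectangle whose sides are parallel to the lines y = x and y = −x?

In coordinates u = x + y, v = x − y the rectangle is axis-aligned; the map (x,y)→(u,v) scales areas by 2.
u-values: -11, 10, -2; range = 10 − (-11) = 21.
v-values: -9, -6, 14; range = 14 − (-9) = 23.
Area = (21 × 23) / 2 = 241.5.

241.5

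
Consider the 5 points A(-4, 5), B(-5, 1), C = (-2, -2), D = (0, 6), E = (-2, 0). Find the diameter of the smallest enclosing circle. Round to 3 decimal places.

A smallest enclosing disk is always determined by at most three of the input points on its boundary.
The minimum enclosing circle is determined by three boundary points: A, C, D.
Their circumcentre is (-17/15, 61/30) with r² = 15317/900.
The farthest remaining point B is at distance² 14417/900 ≤ 15317/900.
Diameter = 2r = 2√(15317/900) ≈ 8.251.

8.251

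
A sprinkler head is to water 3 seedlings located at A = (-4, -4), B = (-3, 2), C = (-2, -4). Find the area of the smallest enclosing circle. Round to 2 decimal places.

Side lengths²: AB² = 37, AC² = 4, BC² = 37.
Since BC² = 37 < 37 + 4 = 41, the triangle is acute, so the smallest enclosing circle is the circumcircle.
Circumcentre = (-3, -13/12), r² = 1369/144.
Area = π·r² = π·1369/144 ≈ 29.87.

29.87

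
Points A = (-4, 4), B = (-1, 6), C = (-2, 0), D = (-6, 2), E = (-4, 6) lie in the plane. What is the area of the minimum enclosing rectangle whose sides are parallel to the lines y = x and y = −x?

In coordinates u = x + y, v = x − y the rectangle is axis-aligned; the map (x,y)→(u,v) scales areas by 2.
u-values: 0, 5, -2, -4, 2; range = 5 − (-4) = 9.
v-values: -8, -7, -2, -8, -10; range = -2 − (-10) = 8.
Area = (9 × 8) / 2 = 36.

36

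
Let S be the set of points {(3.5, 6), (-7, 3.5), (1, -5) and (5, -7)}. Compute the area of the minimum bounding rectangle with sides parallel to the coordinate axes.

x ranges over [-7, 5], width 12.
y ranges over [-7, 6], height 13.
Area = 12 × 13 = 156.

156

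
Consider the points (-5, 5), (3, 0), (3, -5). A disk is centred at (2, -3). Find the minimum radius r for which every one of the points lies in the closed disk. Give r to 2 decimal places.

10.63

The required radius is the distance from (2, -3) to the farthest point.
Squared distances: 113, 10, 5.
Maximum is 113, attained at (-5, 5).
r = √113 ≈ 10.63.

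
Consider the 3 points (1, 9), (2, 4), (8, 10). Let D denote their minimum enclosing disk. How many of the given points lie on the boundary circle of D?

Call the three points A, B, C in the order given.
Side lengths²: AB² = 26, AC² = 50, BC² = 72.
Since BC² = 72 < 50 + 26 = 76, the triangle is acute, so the smallest enclosing circle is the circumcircle.
Circumcentre = (29/6, 43/6), r² = 325/18.
The points at distance exactly r from the centre are (1, 9), (2, 4), (8, 10) — 3 points.

3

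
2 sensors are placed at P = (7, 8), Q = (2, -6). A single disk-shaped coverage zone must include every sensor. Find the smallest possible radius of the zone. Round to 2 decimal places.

7.43

The smallest circle enclosing two points has them as diameter endpoints.
Centre = midpoint = (4.5, 1); r² = |PQ|²/4 = 221/4 = 55.25.
r = √(55.25) ≈ 7.43.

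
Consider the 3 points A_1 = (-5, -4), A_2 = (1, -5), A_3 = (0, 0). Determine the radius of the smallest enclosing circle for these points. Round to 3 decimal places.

3.424

Side lengths²: A_1A_2² = 37, A_1A_3² = 41, A_2A_3² = 26.
Since A_1A_3² = 41 < 37 + 26 = 63, the triangle is acute, so the smallest enclosing circle is the circumcircle.
Circumcentre = (-101/58, -171/58), r² = 19721/1682.
r = √(19721/1682) ≈ 3.424.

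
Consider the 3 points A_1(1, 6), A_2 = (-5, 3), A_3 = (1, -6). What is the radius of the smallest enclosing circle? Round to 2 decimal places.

Side lengths²: A_1A_2² = 45, A_1A_3² = 144, A_2A_3² = 117.
Since A_1A_3² = 144 < 117 + 45 = 162, the triangle is acute, so the smallest enclosing circle is the circumcircle.
Circumcentre = (0.25, 0), r² = 36.5625.
r = √(36.5625) ≈ 6.05.

6.05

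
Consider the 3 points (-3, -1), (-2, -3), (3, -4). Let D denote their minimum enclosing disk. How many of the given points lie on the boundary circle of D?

2

Call the three points A, B, C in the order given.
Side lengths²: AB² = 5, AC² = 45, BC² = 26.
Since AC² = 45 ≥ 26 + 5 = 31, the angle opposite AC is not acute, so the smallest enclosing circle has AC as diameter.
Centre = midpoint of AC = (0, -2.5), r² = 45/4 = 11.25.
The points at distance exactly r from the centre are (-3, -1), (3, -4) — 2 points.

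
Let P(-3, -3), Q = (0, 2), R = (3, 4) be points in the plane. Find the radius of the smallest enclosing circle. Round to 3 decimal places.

4.610

Side lengths²: PQ² = 34, PR² = 85, QR² = 13.
Since PR² = 85 ≥ 34 + 13 = 47, the angle opposite PR is not acute, so the smallest enclosing circle has PR as diameter.
Centre = midpoint of PR = (0, 0.5), r² = 85/4 = 21.25.
r = √(21.25) ≈ 4.610.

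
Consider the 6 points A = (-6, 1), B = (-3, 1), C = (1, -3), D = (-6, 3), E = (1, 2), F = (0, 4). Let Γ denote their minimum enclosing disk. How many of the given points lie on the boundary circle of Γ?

A smallest enclosing disk is always determined by at most three of the input points on its boundary.
The minimum enclosing circle is determined by three boundary points: C, D, F.
Their circumcentre is (-209/86, 7/86) with r² = 78625/3698.
The farthest remaining point E is at distance² 57125/3698 ≤ 78625/3698.
The points at distance exactly r from the centre are C, D, F — 3 points.

3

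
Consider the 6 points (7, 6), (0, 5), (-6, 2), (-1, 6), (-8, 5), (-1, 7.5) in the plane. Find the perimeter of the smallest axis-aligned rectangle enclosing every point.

41

Width = max x − min x = 7 − (-8) = 15.
Height = max y − min y = 7.5 − 2 = 5.5.
Perimeter = 2(15 + 5.5) = 41.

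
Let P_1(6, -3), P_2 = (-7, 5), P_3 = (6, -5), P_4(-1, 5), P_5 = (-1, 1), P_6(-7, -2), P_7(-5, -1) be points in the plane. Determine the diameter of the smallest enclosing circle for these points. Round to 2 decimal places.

By Welzl's lemma the MEC is supported by two points (diametrically opposite) or three points (on a circumcircle).
The farthest pair is P_2–P_3 with squared distance 269. The circle on this segment as diameter has centre (-0.5, 0) and r² = 269/4 = 67.25.
Check P_1: distance² to centre = 51.25 ≤ 67.25, so it lies inside.
All remaining points lie in this disk, and no smaller disk contains both endpoints, so this is the minimum enclosing circle.
Diameter = 2r = 2√(67.25) ≈ 16.40.

16.40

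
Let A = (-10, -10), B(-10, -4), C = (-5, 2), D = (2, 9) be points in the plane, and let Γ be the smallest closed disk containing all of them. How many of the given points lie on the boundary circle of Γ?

The minimum enclosing circle of a finite set is fixed by two of the points (as a diameter) or three (as a circumcircle).
The farthest pair is A–D with squared distance 505. The circle on this segment as diameter has centre (-4, -0.5) and r² = 505/4 = 126.25.
Check B: distance² to centre = 48.25 ≤ 126.25, so it lies inside.
All remaining points lie in this disk, and no smaller disk contains both endpoints, so this is the minimum enclosing circle.
The points at distance exactly r from the centre are A, D — 2 points.

2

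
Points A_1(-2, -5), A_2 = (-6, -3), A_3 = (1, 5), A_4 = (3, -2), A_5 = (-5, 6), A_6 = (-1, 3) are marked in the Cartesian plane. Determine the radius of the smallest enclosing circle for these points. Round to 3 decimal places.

5.876

By Welzl's lemma the MEC is supported by two points (diametrically opposite) or three points (on a circumcircle).
The minimum enclosing circle is determined by three boundary points: A_1, A_4, A_5.
Their circumcentre is (-2.125, 0.875) with r² = 34.53125.
The farthest remaining point A_2 is at distance² 30.03125 ≤ 34.53125.
r = √(34.53125) ≈ 5.876.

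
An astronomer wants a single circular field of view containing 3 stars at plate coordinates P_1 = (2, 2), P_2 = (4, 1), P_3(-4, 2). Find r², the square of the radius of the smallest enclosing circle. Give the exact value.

Side lengths²: P_1P_2² = 5, P_1P_3² = 36, P_2P_3² = 65.
Since P_2P_3² = 65 ≥ 36 + 5 = 41, the angle opposite P_2P_3 is not acute, so the smallest enclosing circle has P_2P_3 as diameter.
Centre = midpoint of P_2P_3 = (0, 1.5), r² = 65/4 = 16.25.

16.25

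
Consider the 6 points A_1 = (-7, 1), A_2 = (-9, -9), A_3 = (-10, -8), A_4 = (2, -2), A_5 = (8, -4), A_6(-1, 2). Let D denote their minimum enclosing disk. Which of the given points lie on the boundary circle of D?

A_1, A_3, A_5

The farthest pair is A_3–A_5 with squared distance 340. The circle on this segment as diameter has centre (-1, -6) and r² = 340/4 = 85.
Check A_1: distance² to centre = 85 ≤ 85, so it lies inside.
All remaining points lie in this disk, and no smaller disk contains both endpoints, so this is the minimum enclosing circle.
The points at distance exactly r from the centre are A_1, A_3, A_5 — 3 points.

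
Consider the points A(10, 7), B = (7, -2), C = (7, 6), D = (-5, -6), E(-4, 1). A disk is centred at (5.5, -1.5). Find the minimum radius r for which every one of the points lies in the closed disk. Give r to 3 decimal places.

11.424

The required radius is the distance from (5.5, -1.5) to the farthest point.
Squared distances: 92.5, 2.5, 58.5, 130.5, 96.5.
Maximum is 130.5, attained at D.
r = √(130.5) ≈ 11.424.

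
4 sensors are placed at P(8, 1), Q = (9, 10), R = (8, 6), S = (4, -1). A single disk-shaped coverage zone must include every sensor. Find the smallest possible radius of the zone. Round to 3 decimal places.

6.042

A smallest enclosing disk is always determined by at most three of the input points on its boundary.
The farthest pair is Q–S with squared distance 146. The circle on this segment as diameter has centre (6.5, 4.5) and r² = 146/4 = 36.5.
Check P: distance² to centre = 14.5 ≤ 36.5, so it lies inside.
All remaining points lie in this disk, and no smaller disk contains both endpoints, so this is the minimum enclosing circle.
r = √(36.5) ≈ 6.042.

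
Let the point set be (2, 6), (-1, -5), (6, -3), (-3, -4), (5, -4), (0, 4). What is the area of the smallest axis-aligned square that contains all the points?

121

The bounding box has width 9 and height 11.
An axis-aligned square enclosing the set must have side ≥ max(width, height).
So the minimum side is max(9, 11) = 11.
Area = 11² = 121.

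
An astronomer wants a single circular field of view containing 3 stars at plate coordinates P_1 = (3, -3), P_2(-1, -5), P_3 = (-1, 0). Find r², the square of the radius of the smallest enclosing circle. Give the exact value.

7.8125

Side lengths²: P_1P_2² = 20, P_1P_3² = 25, P_2P_3² = 25.
Since P_2P_3² = 25 < 25 + 20 = 45, the triangle is acute, so the smallest enclosing circle is the circumcircle.
Circumcentre = (0.25, -2.5), r² = 7.8125.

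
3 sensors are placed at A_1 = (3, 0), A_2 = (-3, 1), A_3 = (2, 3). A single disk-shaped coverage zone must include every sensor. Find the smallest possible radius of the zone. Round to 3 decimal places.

Side lengths²: A_1A_2² = 37, A_1A_3² = 10, A_2A_3² = 29.
Since A_1A_2² = 37 < 29 + 10 = 39, the triangle is acute, so the smallest enclosing circle is the circumcircle.
Circumcentre = (1/34, 23/34), r² = 5365/578.
r = √(5365/578) ≈ 3.047.

3.047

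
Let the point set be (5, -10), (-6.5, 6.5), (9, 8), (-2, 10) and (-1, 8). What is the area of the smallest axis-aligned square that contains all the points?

400

The bounding box has width 15.5 and height 20.
An axis-aligned square enclosing the set must have side ≥ max(width, height).
So the minimum side is max(15.5, 20) = 20.
Area = 20² = 400.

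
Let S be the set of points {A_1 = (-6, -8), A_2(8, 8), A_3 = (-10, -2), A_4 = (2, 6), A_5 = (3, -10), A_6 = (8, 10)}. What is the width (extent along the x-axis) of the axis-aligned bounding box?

18

max x = 8, min x = -10, so width = 18.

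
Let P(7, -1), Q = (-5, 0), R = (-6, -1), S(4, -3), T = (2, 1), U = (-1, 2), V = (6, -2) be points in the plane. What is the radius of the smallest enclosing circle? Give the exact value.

A smallest enclosing disk is always determined by at most three of the input points on its boundary.
The farthest pair is P–R with squared distance 169. The circle on this segment as diameter has centre (0.5, -1) and r² = 169/4 = 42.25.
Check Q: distance² to centre = 31.25 ≤ 42.25, so it lies inside.
All remaining points lie in this disk, and no smaller disk contains both endpoints, so this is the minimum enclosing circle.
r = √(42.25) = 6.5.

6.5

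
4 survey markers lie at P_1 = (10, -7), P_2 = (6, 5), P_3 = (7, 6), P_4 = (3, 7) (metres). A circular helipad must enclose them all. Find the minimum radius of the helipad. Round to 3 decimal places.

7.826

A smallest enclosing disk is always determined by at most three of the input points on its boundary.
The farthest pair is P_1–P_4 with squared distance 245. The circle on this segment as diameter has centre (6.5, 0) and r² = 245/4 = 61.25.
Check P_2: distance² to centre = 25.25 ≤ 61.25, so it lies inside.
All remaining points lie in this disk, and no smaller disk contains both endpoints, so this is the minimum enclosing circle.
r = √(61.25) ≈ 7.826.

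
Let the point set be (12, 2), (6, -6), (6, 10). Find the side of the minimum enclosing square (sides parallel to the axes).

The bounding box has width 6 and height 16.
An axis-aligned square enclosing the set must have side ≥ max(width, height).
So the minimum side is max(6, 16) = 16.

16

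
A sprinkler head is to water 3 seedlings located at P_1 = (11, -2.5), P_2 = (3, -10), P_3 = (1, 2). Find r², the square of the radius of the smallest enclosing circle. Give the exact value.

6253/144

Side lengths²: P_1P_2² = 120.25, P_1P_3² = 120.25, P_2P_3² = 148.
Since P_2P_3² = 148 < 120.25 + 120.25 = 240.5, the triangle is acute, so the smallest enclosing circle is the circumcircle.
Circumcentre = (4.5, -43/12), r² = 6253/144.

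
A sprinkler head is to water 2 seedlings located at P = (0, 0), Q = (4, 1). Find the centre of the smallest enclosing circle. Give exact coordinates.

(2, 0.5)

The smallest circle enclosing two points has them as diameter endpoints.
Centre = midpoint = (2, 0.5); r² = |PQ|²/4 = 17/4 = 4.25.
Centre = (2, 0.5).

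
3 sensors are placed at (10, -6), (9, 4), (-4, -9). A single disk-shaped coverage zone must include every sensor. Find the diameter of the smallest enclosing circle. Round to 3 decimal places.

18.385

Call the three points A, B, C in the order given.
Side lengths²: AB² = 101, AC² = 205, BC² = 338.
Since BC² = 338 ≥ 205 + 101 = 306, the angle opposite BC is not acute, so the smallest enclosing circle has BC as diameter.
Centre = midpoint of BC = (2.5, -2.5), r² = 338/4 = 84.5.
Diameter = 2r = 2√(84.5) ≈ 18.385.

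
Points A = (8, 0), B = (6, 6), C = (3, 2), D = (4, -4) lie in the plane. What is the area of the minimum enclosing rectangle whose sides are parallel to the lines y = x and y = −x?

In coordinates u = x + y, v = x − y the rectangle is axis-aligned; the map (x,y)→(u,v) scales areas by 2.
u-values: 8, 12, 5, 0; range = 12 − 0 = 12.
v-values: 8, 0, 1, 8; range = 8 − 0 = 8.
Area = (12 × 8) / 2 = 48.

48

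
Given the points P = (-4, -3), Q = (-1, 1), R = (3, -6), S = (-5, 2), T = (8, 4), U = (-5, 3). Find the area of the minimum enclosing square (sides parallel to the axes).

The bounding box has width 13 and height 10.
An axis-aligned square enclosing the set must have side ≥ max(width, height).
So the minimum side is max(13, 10) = 13.
Area = 13² = 169.

169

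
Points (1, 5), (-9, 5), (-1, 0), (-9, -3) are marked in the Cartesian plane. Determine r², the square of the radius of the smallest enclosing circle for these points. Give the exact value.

41

By Welzl's lemma the MEC is supported by two points (diametrically opposite) or three points (on a circumcircle).
The farthest pair is (1, 5)–(-9, -3) with squared distance 164. The circle on this segment as diameter has centre (-4, 1) and r² = 164/4 = 41.
Check (-9, 5): distance² to centre = 41 ≤ 41, so it lies inside.
All remaining points lie in this disk, and no smaller disk contains both endpoints, so this is the minimum enclosing circle.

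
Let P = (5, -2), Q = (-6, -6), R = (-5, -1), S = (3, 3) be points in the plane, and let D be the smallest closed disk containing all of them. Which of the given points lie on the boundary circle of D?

P, Q, S

By Welzl's lemma the MEC is supported by two points (diametrically opposite) or three points (on a circumcircle).
The minimum enclosing circle is determined by three boundary points: P, Q, S.
Their circumcentre is (-19/14, -23/14) with r² = 3973/98.
The farthest remaining point R is at distance² 1341/98 ≤ 3973/98.
The points at distance exactly r from the centre are P, Q, S — 3 points.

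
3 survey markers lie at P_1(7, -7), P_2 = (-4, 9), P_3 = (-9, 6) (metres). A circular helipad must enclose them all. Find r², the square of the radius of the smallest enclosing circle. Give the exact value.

106.25

Side lengths²: P_1P_2² = 377, P_1P_3² = 425, P_2P_3² = 34.
Since P_1P_3² = 425 ≥ 377 + 34 = 411, the angle opposite P_1P_3 is not acute, so the smallest enclosing circle has P_1P_3 as diameter.
Centre = midpoint of P_1P_3 = (-1, -0.5), r² = 425/4 = 106.25.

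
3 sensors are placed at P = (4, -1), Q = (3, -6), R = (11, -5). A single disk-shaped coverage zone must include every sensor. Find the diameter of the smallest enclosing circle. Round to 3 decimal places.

Side lengths²: PQ² = 26, PR² = 65, QR² = 65.
Since QR² = 65 < 65 + 26 = 91, the triangle is acute, so the smallest enclosing circle is the circumcircle.
Circumcentre = (41/6, -25/6), r² = 325/18.
Diameter = 2r = 2√(325/18) ≈ 8.498.

8.498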